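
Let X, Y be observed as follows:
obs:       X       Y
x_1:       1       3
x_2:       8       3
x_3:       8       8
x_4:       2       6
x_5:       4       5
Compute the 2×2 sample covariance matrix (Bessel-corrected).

Step 1 — column means:
  mean(X) = (1 + 8 + 8 + 2 + 4) / 5 = 23/5 = 4.6
  mean(Y) = (3 + 3 + 8 + 6 + 5) / 5 = 25/5 = 5

Step 2 — sample covariance S[i,j] = (1/(n-1)) · Σ_k (x_{k,i} - mean_i) · (x_{k,j} - mean_j), with n-1 = 4.
  S[X,X] = ((-3.6)·(-3.6) + (3.4)·(3.4) + (3.4)·(3.4) + (-2.6)·(-2.6) + (-0.6)·(-0.6)) / 4 = 43.2/4 = 10.8
  S[X,Y] = ((-3.6)·(-2) + (3.4)·(-2) + (3.4)·(3) + (-2.6)·(1) + (-0.6)·(0)) / 4 = 8/4 = 2
  S[Y,Y] = ((-2)·(-2) + (-2)·(-2) + (3)·(3) + (1)·(1) + (0)·(0)) / 4 = 18/4 = 4.5

S is symmetric (S[j,i] = S[i,j]). Assembling:

S = [[10.8, 2],
 [2, 4.5]]


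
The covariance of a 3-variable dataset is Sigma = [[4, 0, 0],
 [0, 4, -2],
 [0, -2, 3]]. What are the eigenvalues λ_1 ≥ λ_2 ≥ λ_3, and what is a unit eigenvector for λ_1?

Step 1 — characteristic polynomial p(λ) = det(λI - Sigma) = λ³ - tr·λ² + c_1·λ - det, where tr = trace, c_1 = sum of the principal 2×2 minors, det = det(Sigma):
  tr = 4 + 4 + 3 = 11,
  c_1 = (4·4 - (0)²) + (4·3 - (0)²) + (4·3 - (-2)²) = 16 + 12 + 8 = 36,
  det = 4·(4·3 - (-2)²) - (0)·((0)·3 - (-2)·(0)) + (0)·((0)·(-2) - 4·(0)) = 4·(8) - (0)·(0) + (0)·(0) = 32.
  So p(λ) = λ³ - 11λ² + 36λ - 32.
Step 2 — look for an integer root (rational root theorem: any rational root is an integer divisor of 32). Testing λ = 4:
  p(4) = 64 - 176 + 144 - 32 = 0  ✓
  Dividing out (λ - 4): p(λ) = (λ - 4)(λ² - 7λ + 8).
Step 3 — remaining eigenvalues from the quadratic λ² - 7λ + 8 = 0:
  Δ = 7² - 4·8 = 49 - 32 = 17,  λ = (7 ± √17)/2 = (7 ± 4.1231)/2 ≈ 5.5616 or 1.4384.
  Sorted: λ_1 = 5.5616,  λ_2 = 4,  λ_3 = 1.4384  (check: sum = 11 = tr ✓).

Step 4 — unit eigenvector for λ_1 ≈ 5.5616: v spans the null space of (Sigma - λ_1 I), whose rows are
  r_1 = (-1.5616, 0, 0),  r_2 = (0, -1.5616, -2),  r_3 = (0, -2, -2.5616).
  v is orthogonal to every row, so take v ∝ r_1 × r_2 = ((0)·(-2) - (0)·(-1.5616), (0)·(0) - (-1.5616)·(-2), (-1.5616)·(-1.5616) - (0)·(0)) ≈ (0, -3.1231, 2.4384).
  Rescale (multiply by -1 so the first nonzero entry is positive): u = (0, 3.1231, -2.4384).
  ||u|| = √((0)² + (3.1231)² + (-2.4384)²) = √(15.6998) ≈ 3.9623,  v_1 = u/||u|| ≈ (0, 0.7882, -0.6154) (||v_1|| = 1).

λ_1 = 5.5616,  λ_2 = 4,  λ_3 = 1.4384;  v_1 ≈ (0, 0.7882, -0.6154)


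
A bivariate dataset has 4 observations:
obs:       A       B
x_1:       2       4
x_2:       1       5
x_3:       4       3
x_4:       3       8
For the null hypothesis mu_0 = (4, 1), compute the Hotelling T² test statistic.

Step 1 — sample mean vector:
  mean(A) = (2 + 1 + 4 + 3) / 4 = 10/4 = 2.5
  mean(B) = (4 + 5 + 3 + 8) / 4 = 20/4 = 5
  x̄ = (2.5, 5),  deviation x̄ - mu_0 = (2.5, 5) - (4, 1) = (-1.5, 4).

Step 2 — sample covariance matrix, S[i,j] = (1/(n-1)) · Σ_k (x_{k,i} - mean_i) · (x_{k,j} - mean_j), divisor n-1 = 3:
  S[A,A] = ((-0.5)·(-0.5) + (-1.5)·(-1.5) + (1.5)·(1.5) + (0.5)·(0.5)) / 3 = 5/3 = 1.6667
  S[A,B] = ((-0.5)·(-1) + (-1.5)·(0) + (1.5)·(-2) + (0.5)·(3)) / 3 = -1/3 = -0.3333
  S[B,B] = ((-1)·(-1) + (0)·(0) + (-2)·(-2) + (3)·(3)) / 3 = 14/3 = 4.6667
  S = [[1.6667, -0.3333],
 [-0.3333, 4.6667]].

Step 3 — invert S. det(S) = 1.6667·4.6667 - (-0.3333)² = 7.6667.
  S^{-1} = (1/det) · [[d, -b], [-b, a]] = [[0.6087, 0.0435],
 [0.0435, 0.2174]].

Step 4 — quadratic form (x̄ - mu_0)^T · S^{-1} · (x̄ - mu_0):
  S^{-1} · (x̄ - mu_0) = (-0.7391, 0.8043),
  (x̄ - mu_0)^T · [...] = (-1.5)·(-0.7391) + (4)·(0.8043) = 4.3261.

Step 5 — scale by n: T² = 4 · 4.3261 = 17.3043.

T² ≈ 17.3043


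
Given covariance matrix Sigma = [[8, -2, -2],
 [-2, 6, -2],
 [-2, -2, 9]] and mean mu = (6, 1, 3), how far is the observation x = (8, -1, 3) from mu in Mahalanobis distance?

Step 1 — centre the observation: (x - mu) = (2, -2, 0).

Step 2 — invert Sigma (cofactor / det for 3×3, or solve directly):
  Sigma^{-1} = [[0.1543, 0.0679, 0.0494],
 [0.0679, 0.2099, 0.0617],
 [0.0494, 0.0617, 0.1358]].

Step 3 — form the quadratic (x - mu)^T · Sigma^{-1} · (x - mu):
  Sigma^{-1} · (x - mu) = (0.1728, -0.284, -0.0247).
  (x - mu)^T · [Sigma^{-1} · (x - mu)] = (2)·(0.1728) + (-2)·(-0.284) + (0)·(-0.0247) = 0.9136.

Step 4 — take square root: d = √(0.9136) ≈ 0.9558.

d(x, mu) = √(0.9136) ≈ 0.9558


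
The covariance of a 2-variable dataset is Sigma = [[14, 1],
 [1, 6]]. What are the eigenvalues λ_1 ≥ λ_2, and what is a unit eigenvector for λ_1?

Step 1 — characteristic polynomial of 2×2 Sigma:
  det(Sigma - λI) = λ² - trace · λ + det = 0.
  trace = 14 + 6 = 20, det = 14·6 - (1)² = 83.
Step 2 — discriminant:
  Δ = trace² - 4·det = 400 - 332 = 68.
Step 3 — eigenvalues:
  λ = (trace ± √Δ)/2 = (20 ± 8.2462)/2,
  λ_1 = 14.1231,  λ_2 = 5.8769.

Step 4 — unit eigenvector for λ_1: solve (Sigma - λ_1 I)v = 0. First row:
  (14 - 14.1231)·v_x + (1)·v_y = 0, i.e. (-0.1231)·v_x + (1)·v_y = 0,
  so v ∝ (b, λ_1 - a) = (1, 0.1231) = u.
  ||u|| = √((1)² + (0.1231)²) = √(1.0152) ≈ 1.0075,
  v_1 = u/||u|| ≈ (0.9925, 0.1222) (||v_1|| = 1).

λ_1 = 14.1231,  λ_2 = 5.8769;  v_1 ≈ (0.9925, 0.1222)


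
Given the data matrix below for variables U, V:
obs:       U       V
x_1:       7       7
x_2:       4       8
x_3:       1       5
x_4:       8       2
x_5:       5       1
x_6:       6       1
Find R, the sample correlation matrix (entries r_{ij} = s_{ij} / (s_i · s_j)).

Step 1 — column means:
  mean(U) = (7 + 4 + 1 + 8 + 5 + 6) / 6 = 31/6 = 5.1667
  mean(V) = (7 + 8 + 5 + 2 + 1 + 1) / 6 = 24/6 = 4

Step 2 — sample variances and covariances s[i,j] = (1/(n-1)) · Σ_k (x_{k,i} - mean_i) · (x_{k,j} - mean_j), with n-1 = 5:
  s[U,U] = ((1.8333)·(1.8333) + (-1.1667)·(-1.1667) + (-4.1667)·(-4.1667) + (2.8333)·(2.8333) + (-0.1667)·(-0.1667) + (0.8333)·(0.8333)) / 5 = 30.8333/5 = 6.1667
  s[U,V] = ((1.8333)·(3) + (-1.1667)·(4) + (-4.1667)·(1) + (2.8333)·(-2) + (-0.1667)·(-3) + (0.8333)·(-3)) / 5 = -11/5 = -2.2
  s[V,V] = ((3)·(3) + (4)·(4) + (1)·(1) + (-2)·(-2) + (-3)·(-3) + (-3)·(-3)) / 5 = 48/5 = 9.6
  Sample standard deviations s_i = √(s[i,i]):
  s(U) = √(6.1667) = 2.4833
  s(V) = √(9.6) = 3.0984

Step 3 — r_{ij} = s_{ij} / (s_i · s_j):
  r[U,U] = 1 (diagonal).
  r[U,V] = -2.2 / (2.4833 · 3.0984) = -2.2 / 7.6942 = -0.2859
  r[V,V] = 1 (diagonal).

R is symmetric with unit diagonal. Assembling:

R = [[1, -0.2859],
 [-0.2859, 1]]


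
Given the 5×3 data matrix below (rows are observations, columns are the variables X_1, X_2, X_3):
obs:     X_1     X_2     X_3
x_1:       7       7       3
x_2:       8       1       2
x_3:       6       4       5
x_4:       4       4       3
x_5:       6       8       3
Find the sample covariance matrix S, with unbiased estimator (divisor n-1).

Step 1 — column means:
  mean(X_1) = (7 + 8 + 6 + 4 + 6) / 5 = 31/5 = 6.2
  mean(X_2) = (7 + 1 + 4 + 4 + 8) / 5 = 24/5 = 4.8
  mean(X_3) = (3 + 2 + 5 + 3 + 3) / 5 = 16/5 = 3.2

Step 2 — sample covariance S[i,j] = (1/(n-1)) · Σ_k (x_{k,i} - mean_i) · (x_{k,j} - mean_j), with n-1 = 4.
  S[X_1,X_1] = ((0.8)·(0.8) + (1.8)·(1.8) + (-0.2)·(-0.2) + (-2.2)·(-2.2) + (-0.2)·(-0.2)) / 4 = 8.8/4 = 2.2
  S[X_1,X_2] = ((0.8)·(2.2) + (1.8)·(-3.8) + (-0.2)·(-0.8) + (-2.2)·(-0.8) + (-0.2)·(3.2)) / 4 = -3.8/4 = -0.95
  S[X_1,X_3] = ((0.8)·(-0.2) + (1.8)·(-1.2) + (-0.2)·(1.8) + (-2.2)·(-0.2) + (-0.2)·(-0.2)) / 4 = -2.2/4 = -0.55
  S[X_2,X_2] = ((2.2)·(2.2) + (-3.8)·(-3.8) + (-0.8)·(-0.8) + (-0.8)·(-0.8) + (3.2)·(3.2)) / 4 = 30.8/4 = 7.7
  S[X_2,X_3] = ((2.2)·(-0.2) + (-3.8)·(-1.2) + (-0.8)·(1.8) + (-0.8)·(-0.2) + (3.2)·(-0.2)) / 4 = 2.2/4 = 0.55
  S[X_3,X_3] = ((-0.2)·(-0.2) + (-1.2)·(-1.2) + (1.8)·(1.8) + (-0.2)·(-0.2) + (-0.2)·(-0.2)) / 4 = 4.8/4 = 1.2

S is symmetric (S[j,i] = S[i,j]). Assembling:

S = [[2.2, -0.95, -0.55],
 [-0.95, 7.7, 0.55],
 [-0.55, 0.55, 1.2]]


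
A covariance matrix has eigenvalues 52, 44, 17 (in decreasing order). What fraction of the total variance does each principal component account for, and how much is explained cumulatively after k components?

Step 1 — total variance = trace(Sigma) = Σ λ_i = 52 + 44 + 17 = 113.

Step 2 — fraction explained by component i = λ_i / Σ λ:
  PC1: 52/113 = 0.4602
  PC2: 44/113 = 0.3894
  PC3: 17/113 = 0.1504

Step 3 — cumulative fraction after k components = (λ_1 + ... + λ_k) / Σ λ:
  k = 1: 52/113 = 0.4602
  k = 2: (52 + 44)/113 = 96/113 = 0.8496
  k = 3: (52 + 44 + 17)/113 = 113/113 = 1

Summary (fraction, with percent):

explained: PC1 0.4602 (46.02%), PC2 0.3894 (38.94%), PC3 0.1504 (15.04%);  cumulative: 0.4602, 0.8496, 1


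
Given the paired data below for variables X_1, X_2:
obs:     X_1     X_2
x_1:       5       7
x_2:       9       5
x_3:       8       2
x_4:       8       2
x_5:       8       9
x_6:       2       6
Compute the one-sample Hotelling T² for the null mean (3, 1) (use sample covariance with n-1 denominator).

Step 1 — sample mean vector:
  mean(X_1) = (5 + 9 + 8 + 8 + 8 + 2) / 6 = 40/6 = 6.6667
  mean(X_2) = (7 + 5 + 2 + 2 + 9 + 6) / 6 = 31/6 = 5.1667
  x̄ = (6.6667, 5.1667),  deviation x̄ - mu_0 = (6.6667, 5.1667) - (3, 1) = (3.6667, 4.1667).

Step 2 — sample covariance matrix, S[i,j] = (1/(n-1)) · Σ_k (x_{k,i} - mean_i) · (x_{k,j} - mean_j), divisor n-1 = 5:
  S[X_1,X_1] = ((-1.6667)·(-1.6667) + (2.3333)·(2.3333) + (1.3333)·(1.3333) + (1.3333)·(1.3333) + (1.3333)·(1.3333) + (-4.6667)·(-4.6667)) / 5 = 35.3333/5 = 7.0667
  S[X_1,X_2] = ((-1.6667)·(1.8333) + (2.3333)·(-0.1667) + (1.3333)·(-3.1667) + (1.3333)·(-3.1667) + (1.3333)·(3.8333) + (-4.6667)·(0.8333)) / 5 = -10.6667/5 = -2.1333
  S[X_2,X_2] = ((1.8333)·(1.8333) + (-0.1667)·(-0.1667) + (-3.1667)·(-3.1667) + (-3.1667)·(-3.1667) + (3.8333)·(3.8333) + (0.8333)·(0.8333)) / 5 = 38.8333/5 = 7.7667
  S = [[7.0667, -2.1333],
 [-2.1333, 7.7667]].

Step 3 — invert S. det(S) = 7.0667·7.7667 - (-2.1333)² = 50.3333.
  S^{-1} = (1/det) · [[d, -b], [-b, a]] = [[0.1543, 0.0424],
 [0.0424, 0.1404]].

Step 4 — quadratic form (x̄ - mu_0)^T · S^{-1} · (x̄ - mu_0):
  S^{-1} · (x̄ - mu_0) = (0.7424, 0.7404),
  (x̄ - mu_0)^T · [...] = (3.6667)·(0.7424) + (4.1667)·(0.7404) = 5.8071.

Step 5 — scale by n: T² = 6 · 5.8071 = 34.8424.

T² ≈ 34.8424


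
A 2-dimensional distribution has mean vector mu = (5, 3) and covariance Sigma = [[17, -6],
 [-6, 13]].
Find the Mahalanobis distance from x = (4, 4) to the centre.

Step 1 — centre the observation: (x - mu) = (-1, 1).

Step 2 — invert Sigma. det(Sigma) = 17·13 - (-6)² = 185.
  Sigma^{-1} = (1/det) · [[d, -b], [-b, a]] = [[0.0703, 0.0324],
 [0.0324, 0.0919]].

Step 3 — form the quadratic (x - mu)^T · Sigma^{-1} · (x - mu):
  Sigma^{-1} · (x - mu) = (-0.0378, 0.0595).
  (x - mu)^T · [Sigma^{-1} · (x - mu)] = (-1)·(-0.0378) + (1)·(0.0595) = 0.0973.

Step 4 — take square root: d = √(0.0973) ≈ 0.3119.

d(x, mu) = √(0.0973) ≈ 0.3119


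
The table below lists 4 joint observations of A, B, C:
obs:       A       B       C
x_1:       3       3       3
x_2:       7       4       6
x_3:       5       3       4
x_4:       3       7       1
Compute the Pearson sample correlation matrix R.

Step 1 — column means:
  mean(A) = (3 + 7 + 5 + 3) / 4 = 18/4 = 4.5
  mean(B) = (3 + 4 + 3 + 7) / 4 = 17/4 = 4.25
  mean(C) = (3 + 6 + 4 + 1) / 4 = 14/4 = 3.5

Step 2 — sample variances and covariances s[i,j] = (1/(n-1)) · Σ_k (x_{k,i} - mean_i) · (x_{k,j} - mean_j), with n-1 = 3:
  s[A,A] = ((-1.5)·(-1.5) + (2.5)·(2.5) + (0.5)·(0.5) + (-1.5)·(-1.5)) / 3 = 11/3 = 3.6667
  s[A,B] = ((-1.5)·(-1.25) + (2.5)·(-0.25) + (0.5)·(-1.25) + (-1.5)·(2.75)) / 3 = -3.5/3 = -1.1667
  s[A,C] = ((-1.5)·(-0.5) + (2.5)·(2.5) + (0.5)·(0.5) + (-1.5)·(-2.5)) / 3 = 11/3 = 3.6667
  s[B,B] = ((-1.25)·(-1.25) + (-0.25)·(-0.25) + (-1.25)·(-1.25) + (2.75)·(2.75)) / 3 = 10.75/3 = 3.5833
  s[B,C] = ((-1.25)·(-0.5) + (-0.25)·(2.5) + (-1.25)·(0.5) + (2.75)·(-2.5)) / 3 = -7.5/3 = -2.5
  s[C,C] = ((-0.5)·(-0.5) + (2.5)·(2.5) + (0.5)·(0.5) + (-2.5)·(-2.5)) / 3 = 13/3 = 4.3333
  Sample standard deviations s_i = √(s[i,i]):
  s(A) = √(3.6667) = 1.9149
  s(B) = √(3.5833) = 1.893
  s(C) = √(4.3333) = 2.0817

Step 3 — r_{ij} = s_{ij} / (s_i · s_j):
  r[A,A] = 1 (diagonal).
  r[A,B] = -1.1667 / (1.9149 · 1.893) = -1.1667 / 3.6248 = -0.3219
  r[A,C] = 3.6667 / (1.9149 · 2.0817) = 3.6667 / 3.9861 = 0.9199
  r[B,B] = 1 (diagonal).
  r[B,C] = -2.5 / (1.893 · 2.0817) = -2.5 / 3.9405 = -0.6344
  r[C,C] = 1 (diagonal).

R is symmetric with unit diagonal. Assembling:

R = [[1, -0.3219, 0.9199],
 [-0.3219, 1, -0.6344],
 [0.9199, -0.6344, 1]]


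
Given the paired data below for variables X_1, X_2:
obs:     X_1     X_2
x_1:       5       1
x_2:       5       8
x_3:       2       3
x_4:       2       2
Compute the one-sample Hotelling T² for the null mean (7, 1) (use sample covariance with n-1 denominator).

Step 1 — sample mean vector:
  mean(X_1) = (5 + 5 + 2 + 2) / 4 = 14/4 = 3.5
  mean(X_2) = (1 + 8 + 3 + 2) / 4 = 14/4 = 3.5
  x̄ = (3.5, 3.5),  deviation x̄ - mu_0 = (3.5, 3.5) - (7, 1) = (-3.5, 2.5).

Step 2 — sample covariance matrix, S[i,j] = (1/(n-1)) · Σ_k (x_{k,i} - mean_i) · (x_{k,j} - mean_j), divisor n-1 = 3:
  S[X_1,X_1] = ((1.5)·(1.5) + (1.5)·(1.5) + (-1.5)·(-1.5) + (-1.5)·(-1.5)) / 3 = 9/3 = 3
  S[X_1,X_2] = ((1.5)·(-2.5) + (1.5)·(4.5) + (-1.5)·(-0.5) + (-1.5)·(-1.5)) / 3 = 6/3 = 2
  S[X_2,X_2] = ((-2.5)·(-2.5) + (4.5)·(4.5) + (-0.5)·(-0.5) + (-1.5)·(-1.5)) / 3 = 29/3 = 9.6667
  S = [[3, 2],
 [2, 9.6667]].

Step 3 — invert S. det(S) = 3·9.6667 - (2)² = 25.
  S^{-1} = (1/det) · [[d, -b], [-b, a]] = [[0.3867, -0.08],
 [-0.08, 0.12]].

Step 4 — quadratic form (x̄ - mu_0)^T · S^{-1} · (x̄ - mu_0):
  S^{-1} · (x̄ - mu_0) = (-1.5533, 0.58),
  (x̄ - mu_0)^T · [...] = (-3.5)·(-1.5533) + (2.5)·(0.58) = 6.8867.

Step 5 — scale by n: T² = 4 · 6.8867 = 27.5467.

T² ≈ 27.5467


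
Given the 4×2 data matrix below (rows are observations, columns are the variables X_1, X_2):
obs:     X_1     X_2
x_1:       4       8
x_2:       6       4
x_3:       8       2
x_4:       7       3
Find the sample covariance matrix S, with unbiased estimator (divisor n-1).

Step 1 — column means:
  mean(X_1) = (4 + 6 + 8 + 7) / 4 = 25/4 = 6.25
  mean(X_2) = (8 + 4 + 2 + 3) / 4 = 17/4 = 4.25

Step 2 — sample covariance S[i,j] = (1/(n-1)) · Σ_k (x_{k,i} - mean_i) · (x_{k,j} - mean_j), with n-1 = 3.
  S[X_1,X_1] = ((-2.25)·(-2.25) + (-0.25)·(-0.25) + (1.75)·(1.75) + (0.75)·(0.75)) / 3 = 8.75/3 = 2.9167
  S[X_1,X_2] = ((-2.25)·(3.75) + (-0.25)·(-0.25) + (1.75)·(-2.25) + (0.75)·(-1.25)) / 3 = -13.25/3 = -4.4167
  S[X_2,X_2] = ((3.75)·(3.75) + (-0.25)·(-0.25) + (-2.25)·(-2.25) + (-1.25)·(-1.25)) / 3 = 20.75/3 = 6.9167

S is symmetric (S[j,i] = S[i,j]). Assembling:

S = [[2.9167, -4.4167],
 [-4.4167, 6.9167]]


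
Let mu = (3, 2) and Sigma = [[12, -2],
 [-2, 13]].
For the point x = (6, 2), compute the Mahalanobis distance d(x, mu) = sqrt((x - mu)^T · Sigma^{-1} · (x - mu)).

Step 1 — centre the observation: (x - mu) = (3, 0).

Step 2 — invert Sigma. det(Sigma) = 12·13 - (-2)² = 152.
  Sigma^{-1} = (1/det) · [[d, -b], [-b, a]] = [[0.0855, 0.0132],
 [0.0132, 0.0789]].

Step 3 — form the quadratic (x - mu)^T · Sigma^{-1} · (x - mu):
  Sigma^{-1} · (x - mu) = (0.2566, 0.0395).
  (x - mu)^T · [Sigma^{-1} · (x - mu)] = (3)·(0.2566) + (0)·(0.0395) = 0.7697.

Step 4 — take square root: d = √(0.7697) ≈ 0.8773.

d(x, mu) = √(0.7697) ≈ 0.8773


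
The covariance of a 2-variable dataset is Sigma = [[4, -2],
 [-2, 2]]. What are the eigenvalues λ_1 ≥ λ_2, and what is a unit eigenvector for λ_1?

Step 1 — characteristic polynomial of 2×2 Sigma:
  det(Sigma - λI) = λ² - trace · λ + det = 0.
  trace = 4 + 2 = 6, det = 4·2 - (-2)² = 4.
Step 2 — discriminant:
  Δ = trace² - 4·det = 36 - 16 = 20.
Step 3 — eigenvalues:
  λ = (trace ± √Δ)/2 = (6 ± 4.4721)/2,
  λ_1 = 5.2361,  λ_2 = 0.7639.

Step 4 — unit eigenvector for λ_1: solve (Sigma - λ_1 I)v = 0. First row:
  (4 - 5.2361)·v_x + (-2)·v_y = 0, i.e. (-1.2361)·v_x + (-2)·v_y = 0,
  so v ∝ (b, λ_1 - a) = (-2, 1.2361); multiply by -1 so the first entry is positive: u = (2, -1.2361).
  ||u|| = √((2)² + (-1.2361)²) = √(5.5279) ≈ 2.3511,
  v_1 = u/||u|| ≈ (0.8507, -0.5257) (||v_1|| = 1).

λ_1 = 5.2361,  λ_2 = 0.7639;  v_1 ≈ (0.8507, -0.5257)


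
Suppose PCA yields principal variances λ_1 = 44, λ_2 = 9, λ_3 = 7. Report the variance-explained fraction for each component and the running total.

Step 1 — total variance = trace(Sigma) = Σ λ_i = 44 + 9 + 7 = 60.

Step 2 — fraction explained by component i = λ_i / Σ λ:
  PC1: 44/60 = 0.7333
  PC2: 9/60 = 0.15
  PC3: 7/60 = 0.1167

Step 3 — cumulative fraction after k components = (λ_1 + ... + λ_k) / Σ λ:
  k = 1: 44/60 = 0.7333
  k = 2: (44 + 9)/60 = 53/60 = 0.8833
  k = 3: (44 + 9 + 7)/60 = 60/60 = 1

Summary (fraction, with percent):

explained: PC1 0.7333 (73.33%), PC2 0.15 (15%), PC3 0.1167 (11.67%);  cumulative: 0.7333, 0.8833, 1


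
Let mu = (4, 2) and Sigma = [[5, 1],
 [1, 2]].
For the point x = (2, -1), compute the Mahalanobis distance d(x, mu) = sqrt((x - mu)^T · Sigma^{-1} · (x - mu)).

Step 1 — centre the observation: (x - mu) = (-2, -3).

Step 2 — invert Sigma. det(Sigma) = 5·2 - (1)² = 9.
  Sigma^{-1} = (1/det) · [[d, -b], [-b, a]] = [[0.2222, -0.1111],
 [-0.1111, 0.5556]].

Step 3 — form the quadratic (x - mu)^T · Sigma^{-1} · (x - mu):
  Sigma^{-1} · (x - mu) = (-0.1111, -1.4444).
  (x - mu)^T · [Sigma^{-1} · (x - mu)] = (-2)·(-0.1111) + (-3)·(-1.4444) = 4.5556.

Step 4 — take square root: d = √(4.5556) ≈ 2.1344.

d(x, mu) = √(4.5556) ≈ 2.1344


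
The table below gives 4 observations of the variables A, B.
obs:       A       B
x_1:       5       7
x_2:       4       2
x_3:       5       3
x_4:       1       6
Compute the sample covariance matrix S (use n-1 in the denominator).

Step 1 — column means:
  mean(A) = (5 + 4 + 5 + 1) / 4 = 15/4 = 3.75
  mean(B) = (7 + 2 + 3 + 6) / 4 = 18/4 = 4.5

Step 2 — sample covariance S[i,j] = (1/(n-1)) · Σ_k (x_{k,i} - mean_i) · (x_{k,j} - mean_j), with n-1 = 3.
  S[A,A] = ((1.25)·(1.25) + (0.25)·(0.25) + (1.25)·(1.25) + (-2.75)·(-2.75)) / 3 = 10.75/3 = 3.5833
  S[A,B] = ((1.25)·(2.5) + (0.25)·(-2.5) + (1.25)·(-1.5) + (-2.75)·(1.5)) / 3 = -3.5/3 = -1.1667
  S[B,B] = ((2.5)·(2.5) + (-2.5)·(-2.5) + (-1.5)·(-1.5) + (1.5)·(1.5)) / 3 = 17/3 = 5.6667

S is symmetric (S[j,i] = S[i,j]). Assembling:

S = [[3.5833, -1.1667],
 [-1.1667, 5.6667]]


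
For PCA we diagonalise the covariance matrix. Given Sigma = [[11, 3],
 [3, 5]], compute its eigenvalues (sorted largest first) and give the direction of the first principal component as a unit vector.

Step 1 — characteristic polynomial of 2×2 Sigma:
  det(Sigma - λI) = λ² - trace · λ + det = 0.
  trace = 11 + 5 = 16, det = 11·5 - (3)² = 46.
Step 2 — discriminant:
  Δ = trace² - 4·det = 256 - 184 = 72.
Step 3 — eigenvalues:
  λ = (trace ± √Δ)/2 = (16 ± 8.4853)/2,
  λ_1 = 12.2426,  λ_2 = 3.7574.

Step 4 — unit eigenvector for λ_1: solve (Sigma - λ_1 I)v = 0. First row:
  (11 - 12.2426)·v_x + (3)·v_y = 0, i.e. (-1.2426)·v_x + (3)·v_y = 0,
  so v ∝ (b, λ_1 - a) = (3, 1.2426) = u.
  ||u|| = √((3)² + (1.2426)²) = √(10.5442) ≈ 3.2472,
  v_1 = u/||u|| ≈ (0.9239, 0.3827) (||v_1|| = 1).

λ_1 = 12.2426,  λ_2 = 3.7574;  v_1 ≈ (0.9239, 0.3827)


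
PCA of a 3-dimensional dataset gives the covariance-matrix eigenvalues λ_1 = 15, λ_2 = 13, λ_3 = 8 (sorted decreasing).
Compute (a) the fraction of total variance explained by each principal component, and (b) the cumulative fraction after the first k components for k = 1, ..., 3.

Step 1 — total variance = trace(Sigma) = Σ λ_i = 15 + 13 + 8 = 36.

Step 2 — fraction explained by component i = λ_i / Σ λ:
  PC1: 15/36 = 0.4167
  PC2: 13/36 = 0.3611
  PC3: 8/36 = 0.2222

Step 3 — cumulative fraction after k components = (λ_1 + ... + λ_k) / Σ λ:
  k = 1: 15/36 = 0.4167
  k = 2: (15 + 13)/36 = 28/36 = 0.7778
  k = 3: (15 + 13 + 8)/36 = 36/36 = 1

Summary (fraction, with percent):

explained: PC1 0.4167 (41.67%), PC2 0.3611 (36.11%), PC3 0.2222 (22.22%);  cumulative: 0.4167, 0.7778, 1


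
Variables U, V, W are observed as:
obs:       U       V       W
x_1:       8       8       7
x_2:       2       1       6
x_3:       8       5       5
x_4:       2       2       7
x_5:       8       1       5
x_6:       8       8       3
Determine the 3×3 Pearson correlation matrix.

Step 1 — column means:
  mean(U) = (8 + 2 + 8 + 2 + 8 + 8) / 6 = 36/6 = 6
  mean(V) = (8 + 1 + 5 + 2 + 1 + 8) / 6 = 25/6 = 4.1667
  mean(W) = (7 + 6 + 5 + 7 + 5 + 3) / 6 = 33/6 = 5.5

Step 2 — sample variances and covariances s[i,j] = (1/(n-1)) · Σ_k (x_{k,i} - mean_i) · (x_{k,j} - mean_j), with n-1 = 5:
  s[U,U] = ((2)·(2) + (-4)·(-4) + (2)·(2) + (-4)·(-4) + (2)·(2) + (2)·(2)) / 5 = 48/5 = 9.6
  s[U,V] = ((2)·(3.8333) + (-4)·(-3.1667) + (2)·(0.8333) + (-4)·(-2.1667) + (2)·(-3.1667) + (2)·(3.8333)) / 5 = 32/5 = 6.4
  s[U,W] = ((2)·(1.5) + (-4)·(0.5) + (2)·(-0.5) + (-4)·(1.5) + (2)·(-0.5) + (2)·(-2.5)) / 5 = -12/5 = -2.4
  s[V,V] = ((3.8333)·(3.8333) + (-3.1667)·(-3.1667) + (0.8333)·(0.8333) + (-2.1667)·(-2.1667) + (-3.1667)·(-3.1667) + (3.8333)·(3.8333)) / 5 = 54.8333/5 = 10.9667
  s[V,W] = ((3.8333)·(1.5) + (-3.1667)·(0.5) + (0.8333)·(-0.5) + (-2.1667)·(1.5) + (-3.1667)·(-0.5) + (3.8333)·(-2.5)) / 5 = -7.5/5 = -1.5
  s[W,W] = ((1.5)·(1.5) + (0.5)·(0.5) + (-0.5)·(-0.5) + (1.5)·(1.5) + (-0.5)·(-0.5) + (-2.5)·(-2.5)) / 5 = 11.5/5 = 2.3
  Sample standard deviations s_i = √(s[i,i]):
  s(U) = √(9.6) = 3.0984
  s(V) = √(10.9667) = 3.3116
  s(W) = √(2.3) = 1.5166

Step 3 — r_{ij} = s_{ij} / (s_i · s_j):
  r[U,U] = 1 (diagonal).
  r[U,V] = 6.4 / (3.0984 · 3.3116) = 6.4 / 10.2606 = 0.6237
  r[U,W] = -2.4 / (3.0984 · 1.5166) = -2.4 / 4.6989 = -0.5108
  r[V,V] = 1 (diagonal).
  r[V,W] = -1.5 / (3.3116 · 1.5166) = -1.5 / 5.0223 = -0.2987
  r[W,W] = 1 (diagonal).

R is symmetric with unit diagonal. Assembling:

R = [[1, 0.6237, -0.5108],
 [0.6237, 1, -0.2987],
 [-0.5108, -0.2987, 1]]


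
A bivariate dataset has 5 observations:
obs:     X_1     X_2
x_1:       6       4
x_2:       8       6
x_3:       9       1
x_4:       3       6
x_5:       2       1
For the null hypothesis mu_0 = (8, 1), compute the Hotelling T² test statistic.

Step 1 — sample mean vector:
  mean(X_1) = (6 + 8 + 9 + 3 + 2) / 5 = 28/5 = 5.6
  mean(X_2) = (4 + 6 + 1 + 6 + 1) / 5 = 18/5 = 3.6
  x̄ = (5.6, 3.6),  deviation x̄ - mu_0 = (5.6, 3.6) - (8, 1) = (-2.4, 2.6).

Step 2 — sample covariance matrix, S[i,j] = (1/(n-1)) · Σ_k (x_{k,i} - mean_i) · (x_{k,j} - mean_j), divisor n-1 = 4:
  S[X_1,X_1] = ((0.4)·(0.4) + (2.4)·(2.4) + (3.4)·(3.4) + (-2.6)·(-2.6) + (-3.6)·(-3.6)) / 4 = 37.2/4 = 9.3
  S[X_1,X_2] = ((0.4)·(0.4) + (2.4)·(2.4) + (3.4)·(-2.6) + (-2.6)·(2.4) + (-3.6)·(-2.6)) / 4 = 0.2/4 = 0.05
  S[X_2,X_2] = ((0.4)·(0.4) + (2.4)·(2.4) + (-2.6)·(-2.6) + (2.4)·(2.4) + (-2.6)·(-2.6)) / 4 = 25.2/4 = 6.3
  S = [[9.3, 0.05],
 [0.05, 6.3]].

Step 3 — invert S. det(S) = 9.3·6.3 - (0.05)² = 58.5875.
  S^{-1} = (1/det) · [[d, -b], [-b, a]] = [[0.1075, -0.0009],
 [-0.0009, 0.1587]].

Step 4 — quadratic form (x̄ - mu_0)^T · S^{-1} · (x̄ - mu_0):
  S^{-1} · (x̄ - mu_0) = (-0.2603, 0.4148),
  (x̄ - mu_0)^T · [...] = (-2.4)·(-0.2603) + (2.6)·(0.4148) = 1.7031.

Step 5 — scale by n: T² = 5 · 1.7031 = 8.5155.

T² ≈ 8.5155


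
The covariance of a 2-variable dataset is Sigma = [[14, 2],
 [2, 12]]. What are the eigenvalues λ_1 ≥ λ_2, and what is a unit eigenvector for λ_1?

Step 1 — characteristic polynomial of 2×2 Sigma:
  det(Sigma - λI) = λ² - trace · λ + det = 0.
  trace = 14 + 12 = 26, det = 14·12 - (2)² = 164.
Step 2 — discriminant:
  Δ = trace² - 4·det = 676 - 656 = 20.
Step 3 — eigenvalues:
  λ = (trace ± √Δ)/2 = (26 ± 4.4721)/2,
  λ_1 = 15.2361,  λ_2 = 10.7639.

Step 4 — unit eigenvector for λ_1: solve (Sigma - λ_1 I)v = 0. First row:
  (14 - 15.2361)·v_x + (2)·v_y = 0, i.e. (-1.2361)·v_x + (2)·v_y = 0,
  so v ∝ (b, λ_1 - a) = (2, 1.2361) = u.
  ||u|| = √((2)² + (1.2361)²) = √(5.5279) ≈ 2.3511,
  v_1 = u/||u|| ≈ (0.8507, 0.5257) (||v_1|| = 1).

λ_1 = 15.2361,  λ_2 = 10.7639;  v_1 ≈ (0.8507, 0.5257)


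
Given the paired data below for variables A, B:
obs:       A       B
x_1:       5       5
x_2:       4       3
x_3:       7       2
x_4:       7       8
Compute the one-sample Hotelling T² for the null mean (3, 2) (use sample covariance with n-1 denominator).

Step 1 — sample mean vector:
  mean(A) = (5 + 4 + 7 + 7) / 4 = 23/4 = 5.75
  mean(B) = (5 + 3 + 2 + 8) / 4 = 18/4 = 4.5
  x̄ = (5.75, 4.5),  deviation x̄ - mu_0 = (5.75, 4.5) - (3, 2) = (2.75, 2.5).

Step 2 — sample covariance matrix, S[i,j] = (1/(n-1)) · Σ_k (x_{k,i} - mean_i) · (x_{k,j} - mean_j), divisor n-1 = 3:
  S[A,A] = ((-0.75)·(-0.75) + (-1.75)·(-1.75) + (1.25)·(1.25) + (1.25)·(1.25)) / 3 = 6.75/3 = 2.25
  S[A,B] = ((-0.75)·(0.5) + (-1.75)·(-1.5) + (1.25)·(-2.5) + (1.25)·(3.5)) / 3 = 3.5/3 = 1.1667
  S[B,B] = ((0.5)·(0.5) + (-1.5)·(-1.5) + (-2.5)·(-2.5) + (3.5)·(3.5)) / 3 = 21/3 = 7
  S = [[2.25, 1.1667],
 [1.1667, 7]].

Step 3 — invert S. det(S) = 2.25·7 - (1.1667)² = 14.3889.
  S^{-1} = (1/det) · [[d, -b], [-b, a]] = [[0.4865, -0.0811],
 [-0.0811, 0.1564]].

Step 4 — quadratic form (x̄ - mu_0)^T · S^{-1} · (x̄ - mu_0):
  S^{-1} · (x̄ - mu_0) = (1.1351, 0.168),
  (x̄ - mu_0)^T · [...] = (2.75)·(1.1351) + (2.5)·(0.168) = 3.5415.

Step 5 — scale by n: T² = 4 · 3.5415 = 14.166.

T² ≈ 14.166


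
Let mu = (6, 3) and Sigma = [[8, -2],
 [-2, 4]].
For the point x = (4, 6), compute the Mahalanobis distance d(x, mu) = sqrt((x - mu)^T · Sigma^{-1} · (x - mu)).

Step 1 — centre the observation: (x - mu) = (-2, 3).

Step 2 — invert Sigma. det(Sigma) = 8·4 - (-2)² = 28.
  Sigma^{-1} = (1/det) · [[d, -b], [-b, a]] = [[0.1429, 0.0714],
 [0.0714, 0.2857]].

Step 3 — form the quadratic (x - mu)^T · Sigma^{-1} · (x - mu):
  Sigma^{-1} · (x - mu) = (-0.0714, 0.7143).
  (x - mu)^T · [Sigma^{-1} · (x - mu)] = (-2)·(-0.0714) + (3)·(0.7143) = 2.2857.

Step 4 — take square root: d = √(2.2857) ≈ 1.5119.

d(x, mu) = √(2.2857) ≈ 1.5119


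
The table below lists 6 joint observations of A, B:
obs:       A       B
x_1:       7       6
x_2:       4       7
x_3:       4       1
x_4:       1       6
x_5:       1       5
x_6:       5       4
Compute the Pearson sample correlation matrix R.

Step 1 — column means:
  mean(A) = (7 + 4 + 4 + 1 + 1 + 5) / 6 = 22/6 = 3.6667
  mean(B) = (6 + 7 + 1 + 6 + 5 + 4) / 6 = 29/6 = 4.8333

Step 2 — sample variances and covariances s[i,j] = (1/(n-1)) · Σ_k (x_{k,i} - mean_i) · (x_{k,j} - mean_j), with n-1 = 5:
  s[A,A] = ((3.3333)·(3.3333) + (0.3333)·(0.3333) + (0.3333)·(0.3333) + (-2.6667)·(-2.6667) + (-2.6667)·(-2.6667) + (1.3333)·(1.3333)) / 5 = 27.3333/5 = 5.4667
  s[A,B] = ((3.3333)·(1.1667) + (0.3333)·(2.1667) + (0.3333)·(-3.8333) + (-2.6667)·(1.1667) + (-2.6667)·(0.1667) + (1.3333)·(-0.8333)) / 5 = -1.3333/5 = -0.2667
  s[B,B] = ((1.1667)·(1.1667) + (2.1667)·(2.1667) + (-3.8333)·(-3.8333) + (1.1667)·(1.1667) + (0.1667)·(0.1667) + (-0.8333)·(-0.8333)) / 5 = 22.8333/5 = 4.5667
  Sample standard deviations s_i = √(s[i,i]):
  s(A) = √(5.4667) = 2.3381
  s(B) = √(4.5667) = 2.137

Step 3 — r_{ij} = s_{ij} / (s_i · s_j):
  r[A,A] = 1 (diagonal).
  r[A,B] = -0.2667 / (2.3381 · 2.137) = -0.2667 / 4.9964 = -0.0534
  r[B,B] = 1 (diagonal).

R is symmetric with unit diagonal. Assembling:

R = [[1, -0.0534],
 [-0.0534, 1]]


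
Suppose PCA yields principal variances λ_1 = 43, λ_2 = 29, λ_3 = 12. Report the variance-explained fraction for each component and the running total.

Step 1 — total variance = trace(Sigma) = Σ λ_i = 43 + 29 + 12 = 84.

Step 2 — fraction explained by component i = λ_i / Σ λ:
  PC1: 43/84 = 0.5119
  PC2: 29/84 = 0.3452
  PC3: 12/84 = 0.1429

Step 3 — cumulative fraction after k components = (λ_1 + ... + λ_k) / Σ λ:
  k = 1: 43/84 = 0.5119
  k = 2: (43 + 29)/84 = 72/84 = 0.8571
  k = 3: (43 + 29 + 12)/84 = 84/84 = 1

Summary (fraction, with percent):

explained: PC1 0.5119 (51.19%), PC2 0.3452 (34.52%), PC3 0.1429 (14.29%);  cumulative: 0.5119, 0.8571, 1


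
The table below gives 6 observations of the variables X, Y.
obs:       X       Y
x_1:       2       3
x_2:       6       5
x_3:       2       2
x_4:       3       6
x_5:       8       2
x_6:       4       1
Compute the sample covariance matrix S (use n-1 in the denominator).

Step 1 — column means:
  mean(X) = (2 + 6 + 2 + 3 + 8 + 4) / 6 = 25/6 = 4.1667
  mean(Y) = (3 + 5 + 2 + 6 + 2 + 1) / 6 = 19/6 = 3.1667

Step 2 — sample covariance S[i,j] = (1/(n-1)) · Σ_k (x_{k,i} - mean_i) · (x_{k,j} - mean_j), with n-1 = 5.
  S[X,X] = ((-2.1667)·(-2.1667) + (1.8333)·(1.8333) + (-2.1667)·(-2.1667) + (-1.1667)·(-1.1667) + (3.8333)·(3.8333) + (-0.1667)·(-0.1667)) / 5 = 28.8333/5 = 5.7667
  S[X,Y] = ((-2.1667)·(-0.1667) + (1.8333)·(1.8333) + (-2.1667)·(-1.1667) + (-1.1667)·(2.8333) + (3.8333)·(-1.1667) + (-0.1667)·(-2.1667)) / 5 = -1.1667/5 = -0.2333
  S[Y,Y] = ((-0.1667)·(-0.1667) + (1.8333)·(1.8333) + (-1.1667)·(-1.1667) + (2.8333)·(2.8333) + (-1.1667)·(-1.1667) + (-2.1667)·(-2.1667)) / 5 = 18.8333/5 = 3.7667

S is symmetric (S[j,i] = S[i,j]). Assembling:

S = [[5.7667, -0.2333],
 [-0.2333, 3.7667]]


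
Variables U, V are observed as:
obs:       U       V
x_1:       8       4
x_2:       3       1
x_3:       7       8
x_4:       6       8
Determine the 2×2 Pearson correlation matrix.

Step 1 — column means:
  mean(U) = (8 + 3 + 7 + 6) / 4 = 24/4 = 6
  mean(V) = (4 + 1 + 8 + 8) / 4 = 21/4 = 5.25

Step 2 — sample variances and covariances s[i,j] = (1/(n-1)) · Σ_k (x_{k,i} - mean_i) · (x_{k,j} - mean_j), with n-1 = 3:
  s[U,U] = ((2)·(2) + (-3)·(-3) + (1)·(1) + (0)·(0)) / 3 = 14/3 = 4.6667
  s[U,V] = ((2)·(-1.25) + (-3)·(-4.25) + (1)·(2.75) + (0)·(2.75)) / 3 = 13/3 = 4.3333
  s[V,V] = ((-1.25)·(-1.25) + (-4.25)·(-4.25) + (2.75)·(2.75) + (2.75)·(2.75)) / 3 = 34.75/3 = 11.5833
  Sample standard deviations s_i = √(s[i,i]):
  s(U) = √(4.6667) = 2.1602
  s(V) = √(11.5833) = 3.4034

Step 3 — r_{ij} = s_{ij} / (s_i · s_j):
  r[U,U] = 1 (diagonal).
  r[U,V] = 4.3333 / (2.1602 · 3.4034) = 4.3333 / 7.3522 = 0.5894
  r[V,V] = 1 (diagonal).

R is symmetric with unit diagonal. Assembling:

R = [[1, 0.5894],
 [0.5894, 1]]


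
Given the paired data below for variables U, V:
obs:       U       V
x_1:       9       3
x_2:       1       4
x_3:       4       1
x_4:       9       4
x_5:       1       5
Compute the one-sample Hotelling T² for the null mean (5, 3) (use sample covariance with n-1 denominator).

Step 1 — sample mean vector:
  mean(U) = (9 + 1 + 4 + 9 + 1) / 5 = 24/5 = 4.8
  mean(V) = (3 + 4 + 1 + 4 + 5) / 5 = 17/5 = 3.4
  x̄ = (4.8, 3.4),  deviation x̄ - mu_0 = (4.8, 3.4) - (5, 3) = (-0.2, 0.4).

Step 2 — sample covariance matrix, S[i,j] = (1/(n-1)) · Σ_k (x_{k,i} - mean_i) · (x_{k,j} - mean_j), divisor n-1 = 4:
  S[U,U] = ((4.2)·(4.2) + (-3.8)·(-3.8) + (-0.8)·(-0.8) + (4.2)·(4.2) + (-3.8)·(-3.8)) / 4 = 64.8/4 = 16.2
  S[U,V] = ((4.2)·(-0.4) + (-3.8)·(0.6) + (-0.8)·(-2.4) + (4.2)·(0.6) + (-3.8)·(1.6)) / 4 = -5.6/4 = -1.4
  S[V,V] = ((-0.4)·(-0.4) + (0.6)·(0.6) + (-2.4)·(-2.4) + (0.6)·(0.6) + (1.6)·(1.6)) / 4 = 9.2/4 = 2.3
  S = [[16.2, -1.4],
 [-1.4, 2.3]].

Step 3 — invert S. det(S) = 16.2·2.3 - (-1.4)² = 35.3.
  S^{-1} = (1/det) · [[d, -b], [-b, a]] = [[0.0652, 0.0397],
 [0.0397, 0.4589]].

Step 4 — quadratic form (x̄ - mu_0)^T · S^{-1} · (x̄ - mu_0):
  S^{-1} · (x̄ - mu_0) = (0.0028, 0.1756),
  (x̄ - mu_0)^T · [...] = (-0.2)·(0.0028) + (0.4)·(0.1756) = 0.0697.

Step 5 — scale by n: T² = 5 · 0.0697 = 0.3484.

T² ≈ 0.3484


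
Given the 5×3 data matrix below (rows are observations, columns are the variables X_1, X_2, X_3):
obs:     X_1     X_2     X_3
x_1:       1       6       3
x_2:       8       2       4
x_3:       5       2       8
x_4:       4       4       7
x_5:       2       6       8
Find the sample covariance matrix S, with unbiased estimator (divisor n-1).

Step 1 — column means:
  mean(X_1) = (1 + 8 + 5 + 4 + 2) / 5 = 20/5 = 4
  mean(X_2) = (6 + 2 + 2 + 4 + 6) / 5 = 20/5 = 4
  mean(X_3) = (3 + 4 + 8 + 7 + 8) / 5 = 30/5 = 6

Step 2 — sample covariance S[i,j] = (1/(n-1)) · Σ_k (x_{k,i} - mean_i) · (x_{k,j} - mean_j), with n-1 = 4.
  S[X_1,X_1] = ((-3)·(-3) + (4)·(4) + (1)·(1) + (0)·(0) + (-2)·(-2)) / 4 = 30/4 = 7.5
  S[X_1,X_2] = ((-3)·(2) + (4)·(-2) + (1)·(-2) + (0)·(0) + (-2)·(2)) / 4 = -20/4 = -5
  S[X_1,X_3] = ((-3)·(-3) + (4)·(-2) + (1)·(2) + (0)·(1) + (-2)·(2)) / 4 = -1/4 = -0.25
  S[X_2,X_2] = ((2)·(2) + (-2)·(-2) + (-2)·(-2) + (0)·(0) + (2)·(2)) / 4 = 16/4 = 4
  S[X_2,X_3] = ((2)·(-3) + (-2)·(-2) + (-2)·(2) + (0)·(1) + (2)·(2)) / 4 = -2/4 = -0.5
  S[X_3,X_3] = ((-3)·(-3) + (-2)·(-2) + (2)·(2) + (1)·(1) + (2)·(2)) / 4 = 22/4 = 5.5

S is symmetric (S[j,i] = S[i,j]). Assembling:

S = [[7.5, -5, -0.25],
 [-5, 4, -0.5],
 [-0.25, -0.5, 5.5]]


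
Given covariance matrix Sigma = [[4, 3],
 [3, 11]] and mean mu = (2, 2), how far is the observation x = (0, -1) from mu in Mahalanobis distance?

Step 1 — centre the observation: (x - mu) = (-2, -3).

Step 2 — invert Sigma. det(Sigma) = 4·11 - (3)² = 35.
  Sigma^{-1} = (1/det) · [[d, -b], [-b, a]] = [[0.3143, -0.0857],
 [-0.0857, 0.1143]].

Step 3 — form the quadratic (x - mu)^T · Sigma^{-1} · (x - mu):
  Sigma^{-1} · (x - mu) = (-0.3714, -0.1714).
  (x - mu)^T · [Sigma^{-1} · (x - mu)] = (-2)·(-0.3714) + (-3)·(-0.1714) = 1.2571.

Step 4 — take square root: d = √(1.2571) ≈ 1.1212.

d(x, mu) = √(1.2571) ≈ 1.1212


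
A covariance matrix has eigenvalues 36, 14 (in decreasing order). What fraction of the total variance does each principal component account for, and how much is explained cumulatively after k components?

Step 1 — total variance = trace(Sigma) = Σ λ_i = 36 + 14 = 50.

Step 2 — fraction explained by component i = λ_i / Σ λ:
  PC1: 36/50 = 0.72
  PC2: 14/50 = 0.28

Step 3 — cumulative fraction after k components = (λ_1 + ... + λ_k) / Σ λ:
  k = 1: 36/50 = 0.72
  k = 2: (36 + 14)/50 = 50/50 = 1

Summary (fraction, with percent):

explained: PC1 0.72 (72%), PC2 0.28 (28%);  cumulative: 0.72, 1


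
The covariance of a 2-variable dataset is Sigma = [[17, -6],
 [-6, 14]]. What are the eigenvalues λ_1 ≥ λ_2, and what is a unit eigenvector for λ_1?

Step 1 — characteristic polynomial of 2×2 Sigma:
  det(Sigma - λI) = λ² - trace · λ + det = 0.
  trace = 17 + 14 = 31, det = 17·14 - (-6)² = 202.
Step 2 — discriminant:
  Δ = trace² - 4·det = 961 - 808 = 153.
Step 3 — eigenvalues:
  λ = (trace ± √Δ)/2 = (31 ± 12.3693)/2,
  λ_1 = 21.6847,  λ_2 = 9.3153.

Step 4 — unit eigenvector for λ_1: solve (Sigma - λ_1 I)v = 0. First row:
  (17 - 21.6847)·v_x + (-6)·v_y = 0, i.e. (-4.6847)·v_x + (-6)·v_y = 0,
  so v ∝ (b, λ_1 - a) = (-6, 4.6847); multiply by -1 so the first entry is positive: u = (6, -4.6847).
  ||u|| = √((6)² + (-4.6847)²) = √(57.946) ≈ 7.6122,
  v_1 = u/||u|| ≈ (0.7882, -0.6154) (||v_1|| = 1).

λ_1 = 21.6847,  λ_2 = 9.3153;  v_1 ≈ (0.7882, -0.6154)


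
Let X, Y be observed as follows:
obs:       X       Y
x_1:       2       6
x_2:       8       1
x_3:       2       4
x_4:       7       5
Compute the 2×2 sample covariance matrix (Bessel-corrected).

Step 1 — column means:
  mean(X) = (2 + 8 + 2 + 7) / 4 = 19/4 = 4.75
  mean(Y) = (6 + 1 + 4 + 5) / 4 = 16/4 = 4

Step 2 — sample covariance S[i,j] = (1/(n-1)) · Σ_k (x_{k,i} - mean_i) · (x_{k,j} - mean_j), with n-1 = 3.
  S[X,X] = ((-2.75)·(-2.75) + (3.25)·(3.25) + (-2.75)·(-2.75) + (2.25)·(2.25)) / 3 = 30.75/3 = 10.25
  S[X,Y] = ((-2.75)·(2) + (3.25)·(-3) + (-2.75)·(0) + (2.25)·(1)) / 3 = -13/3 = -4.3333
  S[Y,Y] = ((2)·(2) + (-3)·(-3) + (0)·(0) + (1)·(1)) / 3 = 14/3 = 4.6667

S is symmetric (S[j,i] = S[i,j]). Assembling:

S = [[10.25, -4.3333],
 [-4.3333, 4.6667]]


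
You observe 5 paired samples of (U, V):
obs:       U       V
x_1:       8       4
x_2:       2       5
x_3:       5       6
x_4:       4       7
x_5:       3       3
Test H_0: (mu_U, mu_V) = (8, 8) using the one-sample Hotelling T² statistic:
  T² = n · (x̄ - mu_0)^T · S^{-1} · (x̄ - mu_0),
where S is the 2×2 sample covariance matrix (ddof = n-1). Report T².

Step 1 — sample mean vector:
  mean(U) = (8 + 2 + 5 + 4 + 3) / 5 = 22/5 = 4.4
  mean(V) = (4 + 5 + 6 + 7 + 3) / 5 = 25/5 = 5
  x̄ = (4.4, 5),  deviation x̄ - mu_0 = (4.4, 5) - (8, 8) = (-3.6, -3).

Step 2 — sample covariance matrix, S[i,j] = (1/(n-1)) · Σ_k (x_{k,i} - mean_i) · (x_{k,j} - mean_j), divisor n-1 = 4:
  S[U,U] = ((3.6)·(3.6) + (-2.4)·(-2.4) + (0.6)·(0.6) + (-0.4)·(-0.4) + (-1.4)·(-1.4)) / 4 = 21.2/4 = 5.3
  S[U,V] = ((3.6)·(-1) + (-2.4)·(0) + (0.6)·(1) + (-0.4)·(2) + (-1.4)·(-2)) / 4 = -1/4 = -0.25
  S[V,V] = ((-1)·(-1) + (0)·(0) + (1)·(1) + (2)·(2) + (-2)·(-2)) / 4 = 10/4 = 2.5
  S = [[5.3, -0.25],
 [-0.25, 2.5]].

Step 3 — invert S. det(S) = 5.3·2.5 - (-0.25)² = 13.1875.
  S^{-1} = (1/det) · [[d, -b], [-b, a]] = [[0.1896, 0.019],
 [0.019, 0.4019]].

Step 4 — quadratic form (x̄ - mu_0)^T · S^{-1} · (x̄ - mu_0):
  S^{-1} · (x̄ - mu_0) = (-0.7393, -1.2739),
  (x̄ - mu_0)^T · [...] = (-3.6)·(-0.7393) + (-3)·(-1.2739) = 6.4834.

Step 5 — scale by n: T² = 5 · 6.4834 = 32.4171.

T² ≈ 32.4171


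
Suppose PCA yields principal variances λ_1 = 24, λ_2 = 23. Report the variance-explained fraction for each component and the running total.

Step 1 — total variance = trace(Sigma) = Σ λ_i = 24 + 23 = 47.

Step 2 — fraction explained by component i = λ_i / Σ λ:
  PC1: 24/47 = 0.5106
  PC2: 23/47 = 0.4894

Step 3 — cumulative fraction after k components = (λ_1 + ... + λ_k) / Σ λ:
  k = 1: 24/47 = 0.5106
  k = 2: (24 + 23)/47 = 47/47 = 1

Summary (fraction, with percent):

explained: PC1 0.5106 (51.06%), PC2 0.4894 (48.94%);  cumulative: 0.5106, 1


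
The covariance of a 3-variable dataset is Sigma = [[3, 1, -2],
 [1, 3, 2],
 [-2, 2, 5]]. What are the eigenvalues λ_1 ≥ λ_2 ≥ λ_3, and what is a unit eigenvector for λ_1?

Step 1 — characteristic polynomial p(λ) = det(λI - Sigma) = λ³ - tr·λ² + c_1·λ - det, where tr = trace, c_1 = sum of the principal 2×2 minors, det = det(Sigma):
  tr = 3 + 3 + 5 = 11,
  c_1 = (3·3 - (1)²) + (3·5 - (-2)²) + (3·5 - (2)²) = 8 + 11 + 11 = 30,
  det = 3·(3·5 - (2)²) - (1)·((1)·5 - (2)·(-2)) + (-2)·((1)·(2) - 3·(-2)) = 3·(11) - (1)·(9) + (-2)·(8) = 8.
  So p(λ) = λ³ - 11λ² + 30λ - 8.
Step 2 — look for an integer root (rational root theorem: any rational root is an integer divisor of 8). Testing λ = 4:
  p(4) = 64 - 176 + 120 - 8 = 0  ✓
  Dividing out (λ - 4): p(λ) = (λ - 4)(λ² - 7λ + 2).
Step 3 — remaining eigenvalues from the quadratic λ² - 7λ + 2 = 0:
  Δ = 7² - 4·2 = 49 - 8 = 41,  λ = (7 ± √41)/2 = (7 ± 6.4031)/2 ≈ 6.7016 or 0.2984.
  Sorted: λ_1 = 6.7016,  λ_2 = 4,  λ_3 = 0.2984  (check: sum = 11 = tr ✓).

Step 4 — unit eigenvector for λ_1 ≈ 6.7016: v spans the null space of (Sigma - λ_1 I), whose rows are
  r_1 = (-3.7016, 1, -2),  r_2 = (1, -3.7016, 2),  r_3 = (-2, 2, -1.7016).
  v is orthogonal to every row, so take v ∝ r_1 × r_2 = ((1)·(2) - (-2)·(-3.7016), (-2)·(1) - (-3.7016)·(2), (-3.7016)·(-3.7016) - (1)·(1)) ≈ (-5.4031, 5.4031, 12.7016).
  Rescale (multiply by -1 so the first nonzero entry is positive): u = (5.4031, -5.4031, -12.7016).
  ||u|| = √((5.4031)² + (-5.4031)² + (-12.7016)²) = √(219.7172) ≈ 14.8229,  v_1 = u/||u|| ≈ (0.3645, -0.3645, -0.8569) (||v_1|| = 1).

λ_1 = 6.7016,  λ_2 = 4,  λ_3 = 0.2984;  v_1 ≈ (0.3645, -0.3645, -0.8569)
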